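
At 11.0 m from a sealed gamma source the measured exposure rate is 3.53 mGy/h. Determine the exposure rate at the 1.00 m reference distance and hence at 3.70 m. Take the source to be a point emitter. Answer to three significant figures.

427 mGy/h; 31.2 mGy/h

Intensity scales as (d₁/d₂)², so
At 1.00 m: (11.0/1.00)² = 121.0, so 3.53 × 121.0 = 427.1 mGy/h
At 3.70 m: 427.1 × (1.00/3.70)² = 427.1 × 0.07305 = 31.20 mGy/h.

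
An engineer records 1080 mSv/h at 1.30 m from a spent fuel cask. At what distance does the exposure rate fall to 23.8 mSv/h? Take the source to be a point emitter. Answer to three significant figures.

Using I₁d₁² = I₂d₂², d₂ = d₁·√(I₁/I₂).
I₁/I₂ = 1080/23.8 = 45.38, so d₂ = 1.30 × √45.38 = 8.757 m.

8.76 m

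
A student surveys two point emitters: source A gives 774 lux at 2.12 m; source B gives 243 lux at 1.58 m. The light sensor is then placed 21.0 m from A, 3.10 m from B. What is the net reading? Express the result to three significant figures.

Each source contributes Iᵢ·(dᵢ/rᵢ)²; contributions add.
A: 774 × (2.12/21.0)² = 7.888 lux
B: 243 × (1.58/3.10)² = 63.12 lux
Total = 7.888 + 63.12 = 71.01 lux.

71.0 lux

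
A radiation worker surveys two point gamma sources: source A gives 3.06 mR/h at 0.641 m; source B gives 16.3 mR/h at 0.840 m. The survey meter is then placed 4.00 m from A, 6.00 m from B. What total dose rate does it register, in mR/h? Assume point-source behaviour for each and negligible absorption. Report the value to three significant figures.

0.398 mR/h

By superposition, sum each source's inverse-square contribution:
A: 3.06 × (0.641/4.00)² = 0.07858 mR/h
B: 16.3 × (0.840/6.00)² = 0.3195 mR/h
Total = 0.07858 + 0.3195 = 0.3981 mR/h.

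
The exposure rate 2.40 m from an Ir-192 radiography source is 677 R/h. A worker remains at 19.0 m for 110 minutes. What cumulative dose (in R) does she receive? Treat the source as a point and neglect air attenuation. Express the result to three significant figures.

Applying the 1/r² law, rate at 19.0 m:
(2.40/19.0)² = 0.01596, so 677 × 0.01596 = 10.80 R/h.
Dose = rate × time = 10.80 R/h × 1.833 h = 19.80 R.

19.8 R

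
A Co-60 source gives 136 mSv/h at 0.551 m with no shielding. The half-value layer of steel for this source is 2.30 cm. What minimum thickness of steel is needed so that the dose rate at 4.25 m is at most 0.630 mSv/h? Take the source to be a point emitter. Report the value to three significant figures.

At 4.25 m, distance alone gives (0.551/4.25)² = 0.01681, so 136 × 0.01681 = 2.286 mSv/h.
Further attenuation needed: 2.286/0.630 = 3.629.
n = log₂(3.629) = 1.860 half-value layers.
Thickness = 1.860 × 2.30 cm = 4.278 cm.

4.28 cm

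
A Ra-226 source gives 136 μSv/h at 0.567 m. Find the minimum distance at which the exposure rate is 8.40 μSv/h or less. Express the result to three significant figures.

2.28 m

By the inverse-square law, d₂ = d₁·√(I₁/I₂).
I₁/I₂ = 136/8.40 = 16.19, so d₂ = 0.567 × √16.19 = 2.281 m.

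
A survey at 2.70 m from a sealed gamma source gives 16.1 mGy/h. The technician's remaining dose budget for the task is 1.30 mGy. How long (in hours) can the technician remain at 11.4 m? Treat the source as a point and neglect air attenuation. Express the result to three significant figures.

Intensity scales as (d₁/d₂)², so rate at 11.4 m:
(2.70/11.4)² = 0.05609, so 16.1 × 0.05609 = 0.9030 mGy/h.
Stay time = 1.30 mGy ÷ 0.9030 mGy/h = 1.440 h.

1.44 h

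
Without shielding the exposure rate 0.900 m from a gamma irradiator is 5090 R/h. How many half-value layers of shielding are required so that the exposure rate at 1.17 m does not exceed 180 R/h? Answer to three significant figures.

4.06 half-value layers

At 1.17 m, distance alone gives 5090 × (0.900/1.17)² = 5090 × 0.5917 = 3012 R/h.
Further attenuation needed: 3012/180 = 16.73.
n = log₂(16.73) = 4.064 half-value layers.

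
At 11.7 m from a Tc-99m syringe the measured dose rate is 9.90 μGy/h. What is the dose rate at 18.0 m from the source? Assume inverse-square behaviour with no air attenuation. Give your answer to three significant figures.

Applying the 1/r² law, scaling from 11.7 m to 18.0 m:
9.90 × (11.7/18.0)² = 9.90 × 0.4225 = 4.183 μGy/h.

4.18 μGy/h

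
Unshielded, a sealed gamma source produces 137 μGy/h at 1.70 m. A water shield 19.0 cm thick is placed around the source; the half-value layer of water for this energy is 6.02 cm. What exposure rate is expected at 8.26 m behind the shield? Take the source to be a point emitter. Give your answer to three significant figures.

0.651 μGy/h

Distance alone: 137 × (1.70/8.26)² = 137 × 0.04236 = 5.803 μGy/h.
Shield: 19.0/6.02 = 3.156 half-value layers → attenuation 2^(−3.156) = 0.1122.
Combined: 5.803 × 0.1122 = 0.6511 μGy/h.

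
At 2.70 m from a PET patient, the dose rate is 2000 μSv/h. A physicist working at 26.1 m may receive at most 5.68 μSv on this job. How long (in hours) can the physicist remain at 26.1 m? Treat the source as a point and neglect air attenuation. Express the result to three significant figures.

0.265 h

By the inverse-square law, rate at 26.1 m:
(2.70/26.1)² = 0.01070, so 2000 × 0.01070 = 21.40 μSv/h.
Stay time = 5.68 μSv ÷ 21.40 μSv/h = 0.2654 h.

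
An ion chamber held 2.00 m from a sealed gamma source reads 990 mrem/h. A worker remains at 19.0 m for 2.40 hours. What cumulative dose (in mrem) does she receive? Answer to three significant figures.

Since intensity falls as 1/r², rate at 19.0 m:
(2.00/19.0)² = 0.01108, so 990 × 0.01108 = 10.97 mrem/h.
Dose = rate × time = 10.97 mrem/h × 2.400 h = 26.33 mrem.

26.3 mrem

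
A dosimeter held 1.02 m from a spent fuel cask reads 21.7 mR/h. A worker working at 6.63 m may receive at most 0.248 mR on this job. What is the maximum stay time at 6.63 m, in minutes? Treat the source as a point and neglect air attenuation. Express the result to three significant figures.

29.0 min

Applying the 1/r² law, rate at 6.63 m:
(1.02/6.63)² = 0.02367, so 21.7 × 0.02367 = 0.5136 mR/h.
Stay time = 0.248 mR ÷ 0.5136 mR/h = 0.4829 h = 28.97 min.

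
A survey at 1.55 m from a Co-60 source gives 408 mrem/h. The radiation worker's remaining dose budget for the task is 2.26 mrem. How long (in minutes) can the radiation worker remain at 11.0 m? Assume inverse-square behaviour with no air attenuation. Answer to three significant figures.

Applying the 1/r² law, rate at 11.0 m:
408 × (1.55/11.0)² = 408 × 0.01986 = 8.103 mrem/h.
Stay time = 2.26 mrem ÷ 8.103 mrem/h = 0.2789 h = 16.73 min.

16.7 min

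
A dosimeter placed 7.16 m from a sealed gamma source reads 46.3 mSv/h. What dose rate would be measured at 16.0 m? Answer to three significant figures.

9.27 mSv/h

By the inverse-square law, scaling from 7.16 m to 16.0 m:
46.3 × (7.16/16.0)² = 46.3 × 0.2003 = 9.274 mSv/h.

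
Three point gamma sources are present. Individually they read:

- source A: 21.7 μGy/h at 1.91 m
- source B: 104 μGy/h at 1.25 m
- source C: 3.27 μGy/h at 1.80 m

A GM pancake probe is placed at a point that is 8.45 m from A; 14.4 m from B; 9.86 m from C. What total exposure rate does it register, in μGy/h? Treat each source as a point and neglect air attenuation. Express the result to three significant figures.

2.00 μGy/h

Each source contributes Iᵢ·(dᵢ/rᵢ)²; contributions add.
A: 21.7 × (1.91/8.45)² = 1.109 μGy/h
B: 104 × (1.25/14.4)² = 0.7837 μGy/h
C: 3.27 × (1.80/9.86)² = 0.1090 μGy/h
Total = 1.109 + 0.7837 + 0.1090 = 2.002 μGy/h.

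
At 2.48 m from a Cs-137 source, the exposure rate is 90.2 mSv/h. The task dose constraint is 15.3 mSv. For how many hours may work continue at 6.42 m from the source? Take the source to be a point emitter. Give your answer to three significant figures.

1.14 h

Applying the 1/r² law, rate at 6.42 m:
(2.48/6.42)² = 0.1492, so 90.2 × 0.1492 = 13.46 mSv/h.
Stay time = 15.3 mSv ÷ 13.46 mSv/h = 1.137 h.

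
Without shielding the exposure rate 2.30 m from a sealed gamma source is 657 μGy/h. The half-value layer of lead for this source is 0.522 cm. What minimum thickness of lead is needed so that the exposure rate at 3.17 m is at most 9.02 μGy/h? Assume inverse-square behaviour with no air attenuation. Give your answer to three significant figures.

At 3.17 m, distance alone gives 657 × (2.30/3.17)² = 657 × 0.5264 = 345.8 μGy/h.
Further attenuation needed: 345.8/9.02 = 38.34.
n = log₂(38.34) = 5.261 half-value layers.
Thickness = 5.261 × 0.522 cm = 2.746 cm.

2.75 cm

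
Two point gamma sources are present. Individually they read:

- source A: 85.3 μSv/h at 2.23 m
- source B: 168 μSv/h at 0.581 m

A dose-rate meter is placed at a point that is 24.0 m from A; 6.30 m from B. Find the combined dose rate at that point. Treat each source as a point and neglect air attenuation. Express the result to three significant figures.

Each source contributes Iᵢ·(dᵢ/rᵢ)²; contributions add.
A: 85.3 × (2.23/24.0)² = 0.7364 μSv/h
B: 168 × (0.581/6.30)² = 1.429 μSv/h
Total = 0.7364 + 1.429 = 2.165 μSv/h.

2.17 μSv/h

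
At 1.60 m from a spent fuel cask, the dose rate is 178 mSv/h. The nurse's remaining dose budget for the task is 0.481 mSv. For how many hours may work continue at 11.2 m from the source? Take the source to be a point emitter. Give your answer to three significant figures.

Applying the 1/r² law, rate at 11.2 m:
178 × (1.60/11.2)² = 178 × 0.02041 = 3.633 mSv/h.
Stay time = 0.481 mSv ÷ 3.633 mSv/h = 0.1324 h.

0.132 h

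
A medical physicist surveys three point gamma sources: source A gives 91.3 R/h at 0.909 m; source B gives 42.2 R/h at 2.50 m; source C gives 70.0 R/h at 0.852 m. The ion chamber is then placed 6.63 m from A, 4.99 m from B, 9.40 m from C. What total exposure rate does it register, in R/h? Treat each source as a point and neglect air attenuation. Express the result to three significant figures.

Each source contributes Iᵢ·(dᵢ/rᵢ)²; contributions add.
A: 91.3 × (0.909/6.63)² = 1.716 R/h
B: 42.2 × (2.50/4.99)² = 10.59 R/h
C: 70.0 × (0.852/9.40)² = 0.5751 R/h
Total = 1.716 + 10.59 + 0.5751 = 12.88 R/h.

12.9 R/h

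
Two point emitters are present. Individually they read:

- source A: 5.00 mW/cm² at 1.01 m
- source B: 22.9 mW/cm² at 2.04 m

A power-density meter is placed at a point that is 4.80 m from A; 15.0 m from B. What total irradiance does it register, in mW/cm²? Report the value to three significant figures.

0.645 mW/cm²

By superposition, sum each source's inverse-square contribution:
A: 5.00 × (1.01/4.80)² = 0.2214 mW/cm²
B: 22.9 × (2.04/15.0)² = 0.4236 mW/cm²
Total = 0.2214 + 0.4236 = 0.6450 mW/cm².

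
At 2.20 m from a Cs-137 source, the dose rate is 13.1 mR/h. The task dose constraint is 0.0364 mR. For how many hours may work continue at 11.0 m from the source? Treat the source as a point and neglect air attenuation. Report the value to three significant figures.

0.0695 h

Intensity scales as (d₁/d₂)², so rate at 11.0 m:
13.1 × (2.20/11.0)² = 13.1 × 0.04000 = 0.5240 mR/h.
Stay time = 0.0364 mR ÷ 0.5240 mR/h = 0.06947 h.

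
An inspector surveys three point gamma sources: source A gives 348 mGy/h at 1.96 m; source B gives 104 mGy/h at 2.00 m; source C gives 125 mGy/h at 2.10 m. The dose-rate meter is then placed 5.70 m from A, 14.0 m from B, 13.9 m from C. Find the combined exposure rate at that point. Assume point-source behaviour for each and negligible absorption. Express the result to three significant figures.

By superposition, sum each source's inverse-square contribution:
A: 348 × (1.96/5.70)² = 41.15 mGy/h
B: 104 × (2.00/14.0)² = 2.122 mGy/h
C: 125 × (2.10/13.9)² = 2.853 mGy/h
Total = 41.15 + 2.122 + 2.853 = 46.12 mGy/h.

46.1 mGy/h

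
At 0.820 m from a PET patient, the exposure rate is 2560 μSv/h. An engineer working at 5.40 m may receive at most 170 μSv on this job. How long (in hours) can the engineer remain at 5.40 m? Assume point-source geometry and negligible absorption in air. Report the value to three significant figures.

2.88 h

Since intensity falls as 1/r², rate at 5.40 m:
(0.820/5.40)² = 0.02306, so 2560 × 0.02306 = 59.03 μSv/h.
Stay time = 170 μSv ÷ 59.03 μSv/h = 2.880 h.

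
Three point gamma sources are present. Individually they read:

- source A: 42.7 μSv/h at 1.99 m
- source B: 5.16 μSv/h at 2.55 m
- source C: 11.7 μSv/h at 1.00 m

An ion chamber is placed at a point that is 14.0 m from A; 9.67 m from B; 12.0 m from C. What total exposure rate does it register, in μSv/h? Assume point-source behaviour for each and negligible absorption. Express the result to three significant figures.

1.30 μSv/h

By superposition, sum each source's inverse-square contribution:
A: 42.7 × (1.99/14.0)² = 0.8627 μSv/h
B: 5.16 × (2.55/9.67)² = 0.3588 μSv/h
C: 11.7 × (1.00/12.0)² = 0.08125 μSv/h
Total = 0.8627 + 0.3588 + 0.08125 = 1.303 μSv/h.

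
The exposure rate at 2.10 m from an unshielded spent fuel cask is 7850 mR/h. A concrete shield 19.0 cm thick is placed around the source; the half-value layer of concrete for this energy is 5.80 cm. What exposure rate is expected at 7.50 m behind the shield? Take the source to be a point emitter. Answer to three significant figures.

Distance alone: (2.10/7.50)² = 0.07840, so 7850 × 0.07840 = 615.4 mR/h.
Shield: 19.0/5.80 = 3.276 half-value layers → attenuation 2^(−3.276) = 0.1032.
Combined: 615.4 × 0.1032 = 63.51 mR/h.

63.5 mR/h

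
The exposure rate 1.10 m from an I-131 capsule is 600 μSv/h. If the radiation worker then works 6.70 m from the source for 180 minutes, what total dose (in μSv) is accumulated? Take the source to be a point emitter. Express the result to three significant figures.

48.5 μSv

Since intensity falls as 1/r², rate at 6.70 m:
600 × (1.10/6.70)² = 600 × 0.02695 = 16.17 μSv/h.
Dose = rate × time = 16.17 μSv/h × 3.000 h = 48.51 μSv.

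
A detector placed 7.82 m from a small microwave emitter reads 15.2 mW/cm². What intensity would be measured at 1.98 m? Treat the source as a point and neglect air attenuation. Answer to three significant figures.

Intensity scales as (d₁/d₂)², so scaling from 7.82 m to 1.98 m:
(7.82/1.98)² = 15.60, so 15.2 × 15.60 = 237.1 mW/cm².

237 mW/cm²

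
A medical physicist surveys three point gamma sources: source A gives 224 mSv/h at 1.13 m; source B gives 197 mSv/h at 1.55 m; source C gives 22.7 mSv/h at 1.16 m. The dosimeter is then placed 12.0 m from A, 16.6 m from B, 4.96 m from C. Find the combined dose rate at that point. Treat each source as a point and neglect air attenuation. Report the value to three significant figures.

4.95 mSv/h

Each source contributes Iᵢ·(dᵢ/rᵢ)²; contributions add.
A: 224 × (1.13/12.0)² = 1.986 mSv/h
B: 197 × (1.55/16.6)² = 1.718 mSv/h
C: 22.7 × (1.16/4.96)² = 1.242 mSv/h
Total = 1.986 + 1.718 + 1.242 = 4.946 mSv/h.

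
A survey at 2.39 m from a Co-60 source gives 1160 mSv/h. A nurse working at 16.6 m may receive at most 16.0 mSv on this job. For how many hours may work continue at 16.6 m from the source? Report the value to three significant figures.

Applying the 1/r² law, rate at 16.6 m:
1160 × (2.39/16.6)² = 1160 × 0.02073 = 24.05 mSv/h.
Stay time = 16.0 mSv ÷ 24.05 mSv/h = 0.6653 h.

0.665 h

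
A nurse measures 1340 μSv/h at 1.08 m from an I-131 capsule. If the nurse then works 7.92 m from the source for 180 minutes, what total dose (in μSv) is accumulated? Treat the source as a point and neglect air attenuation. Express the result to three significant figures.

Intensity scales as (d₁/d₂)², so rate at 7.92 m:
1340 × (1.08/7.92)² = 1340 × 0.01860 = 24.92 μSv/h.
Dose = rate × time = 24.92 μSv/h × 3.000 h = 74.76 μSv.

74.8 μSv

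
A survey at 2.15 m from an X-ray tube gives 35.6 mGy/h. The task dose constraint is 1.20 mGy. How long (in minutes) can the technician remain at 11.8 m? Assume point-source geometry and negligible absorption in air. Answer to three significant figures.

60.9 min

By the inverse-square law, rate at 11.8 m:
(2.15/11.8)² = 0.03320, so 35.6 × 0.03320 = 1.182 mGy/h.
Stay time = 1.20 mGy ÷ 1.182 mGy/h = 1.015 h = 60.90 min.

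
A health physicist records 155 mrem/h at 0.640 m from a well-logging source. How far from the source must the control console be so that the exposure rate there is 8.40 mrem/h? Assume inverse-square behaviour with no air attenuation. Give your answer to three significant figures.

2.75 m

By the inverse-square law, d₂ = d₁·√(I₁/I₂).
I₁/I₂ = 155/8.40 = 18.45, so d₂ = 0.640 × √18.45 = 2.749 m.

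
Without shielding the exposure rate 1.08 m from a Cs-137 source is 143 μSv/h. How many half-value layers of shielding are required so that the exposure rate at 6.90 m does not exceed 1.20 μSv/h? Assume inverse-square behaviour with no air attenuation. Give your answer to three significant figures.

1.55 half-value layers

At 6.90 m, distance alone gives 143 × (1.08/6.90)² = 143 × 0.02450 = 3.504 μSv/h.
Further attenuation needed: 3.504/1.20 = 2.920.
n = log₂(2.920) = 1.546 half-value layers.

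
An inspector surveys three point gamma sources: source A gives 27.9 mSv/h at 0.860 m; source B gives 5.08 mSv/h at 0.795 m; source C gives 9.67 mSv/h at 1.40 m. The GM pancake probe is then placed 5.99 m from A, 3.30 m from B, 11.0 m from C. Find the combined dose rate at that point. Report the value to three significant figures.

By superposition, sum each source's inverse-square contribution:
A: 27.9 × (0.860/5.99)² = 0.5751 mSv/h
B: 5.08 × (0.795/3.30)² = 0.2948 mSv/h
C: 9.67 × (1.40/11.0)² = 0.1566 mSv/h
Total = 0.5751 + 0.2948 + 0.1566 = 1.026 mSv/h.

1.03 mSv/h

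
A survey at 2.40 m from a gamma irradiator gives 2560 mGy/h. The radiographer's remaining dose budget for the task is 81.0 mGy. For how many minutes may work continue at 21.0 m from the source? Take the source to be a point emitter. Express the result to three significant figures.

145 min

Since intensity falls as 1/r², rate at 21.0 m:
2560 × (2.40/21.0)² = 2560 × 0.01306 = 33.43 mGy/h.
Stay time = 81.0 mGy ÷ 33.43 mGy/h = 2.423 h = 145.4 min.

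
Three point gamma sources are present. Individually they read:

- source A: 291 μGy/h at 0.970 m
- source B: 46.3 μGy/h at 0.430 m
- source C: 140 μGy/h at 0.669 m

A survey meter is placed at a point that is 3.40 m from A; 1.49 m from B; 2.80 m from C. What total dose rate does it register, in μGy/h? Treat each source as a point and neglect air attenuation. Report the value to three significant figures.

35.5 μGy/h

Each source contributes Iᵢ·(dᵢ/rᵢ)²; contributions add.
A: 291 × (0.970/3.40)² = 23.69 μGy/h
B: 46.3 × (0.430/1.49)² = 3.856 μGy/h
C: 140 × (0.669/2.80)² = 7.992 μGy/h
Total = 23.69 + 3.856 + 7.992 = 35.54 μGy/h.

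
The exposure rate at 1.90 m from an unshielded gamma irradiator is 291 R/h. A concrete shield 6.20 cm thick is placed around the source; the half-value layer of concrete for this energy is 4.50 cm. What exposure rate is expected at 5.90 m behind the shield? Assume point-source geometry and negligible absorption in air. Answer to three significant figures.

Distance alone: 291 × (1.90/5.90)² = 291 × 0.1037 = 30.18 R/h.
Shield: 6.20/4.50 = 1.378 half-value layers → attenuation 2^(−1.378) = 0.3848.
Combined: 30.18 × 0.3848 = 11.61 R/h.

11.6 R/h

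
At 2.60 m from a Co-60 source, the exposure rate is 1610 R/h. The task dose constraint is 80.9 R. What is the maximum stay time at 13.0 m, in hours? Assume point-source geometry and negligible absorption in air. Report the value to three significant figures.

1.26 h

By the inverse-square law, rate at 13.0 m:
1610 × (2.60/13.0)² = 1610 × 0.04000 = 64.40 R/h.
Stay time = 80.9 R ÷ 64.40 R/h = 1.256 h.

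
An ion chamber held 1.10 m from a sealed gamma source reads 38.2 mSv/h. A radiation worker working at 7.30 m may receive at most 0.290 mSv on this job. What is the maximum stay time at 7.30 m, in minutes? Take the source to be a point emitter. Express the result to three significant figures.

Intensity scales as (d₁/d₂)², so rate at 7.30 m:
(1.10/7.30)² = 0.02271, so 38.2 × 0.02271 = 0.8675 mSv/h.
Stay time = 0.290 mSv ÷ 0.8675 mSv/h = 0.3343 h = 20.06 min.

20.1 min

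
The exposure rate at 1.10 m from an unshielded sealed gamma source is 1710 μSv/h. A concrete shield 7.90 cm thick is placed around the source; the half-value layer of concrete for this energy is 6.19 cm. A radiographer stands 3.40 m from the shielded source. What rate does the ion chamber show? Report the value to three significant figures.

73.9 μSv/h

Distance alone: 1710 × (1.10/3.40)² = 1710 × 0.1047 = 179.0 μSv/h.
Shield: 7.90/6.19 = 1.276 half-value layers → attenuation 2^(−1.276) = 0.4129.
Combined: 179.0 × 0.4129 = 73.91 μSv/h.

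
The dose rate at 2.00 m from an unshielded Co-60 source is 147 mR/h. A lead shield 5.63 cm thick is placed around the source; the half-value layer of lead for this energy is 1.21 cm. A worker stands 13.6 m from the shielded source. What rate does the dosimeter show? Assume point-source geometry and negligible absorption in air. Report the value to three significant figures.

0.126 mR/h

Distance alone: 147 × (2.00/13.6)² = 147 × 0.02163 = 3.180 mR/h.
Shield: 5.63/1.21 = 4.653 half-value layers → attenuation 2^(−4.653) = 0.03975.
Combined: 3.180 × 0.03975 = 0.1264 mR/h.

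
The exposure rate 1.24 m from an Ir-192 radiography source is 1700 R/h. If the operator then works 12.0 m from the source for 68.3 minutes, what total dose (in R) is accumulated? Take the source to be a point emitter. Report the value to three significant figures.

20.7 R

Using I₁d₁² = I₂d₂², rate at 12.0 m:
1700 × (1.24/12.0)² = 1700 × 0.01068 = 18.16 R/h.
Dose = rate × time = 18.16 R/h × 1.138 h = 20.67 R.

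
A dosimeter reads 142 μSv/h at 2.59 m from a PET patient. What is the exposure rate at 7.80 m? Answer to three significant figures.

Intensity scales as (d₁/d₂)², so the rate at 7.80 m is
(2.59/7.80)² = 0.1103, so 142 × 0.1103 = 15.66 μSv/h.

15.7 μSv/h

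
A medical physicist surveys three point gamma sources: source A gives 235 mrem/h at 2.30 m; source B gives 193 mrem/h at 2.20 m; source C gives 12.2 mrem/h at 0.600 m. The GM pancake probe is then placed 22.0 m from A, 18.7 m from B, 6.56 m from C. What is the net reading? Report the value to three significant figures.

Each source contributes Iᵢ·(dᵢ/rᵢ)²; contributions add.
A: 235 × (2.30/22.0)² = 2.568 mrem/h
B: 193 × (2.20/18.7)² = 2.671 mrem/h
C: 12.2 × (0.600/6.56)² = 0.1021 mrem/h
Total = 2.568 + 2.671 + 0.1021 = 5.341 mrem/h.

5.34 mrem/h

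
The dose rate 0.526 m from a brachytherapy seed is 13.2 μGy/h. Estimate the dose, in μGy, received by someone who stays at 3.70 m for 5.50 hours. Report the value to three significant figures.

By the inverse-square law, rate at 3.70 m:
(0.526/3.70)² = 0.02021, so 13.2 × 0.02021 = 0.2668 μGy/h.
Dose = rate × time = 0.2668 μGy/h × 5.500 h = 1.467 μGy.

1.47 μGy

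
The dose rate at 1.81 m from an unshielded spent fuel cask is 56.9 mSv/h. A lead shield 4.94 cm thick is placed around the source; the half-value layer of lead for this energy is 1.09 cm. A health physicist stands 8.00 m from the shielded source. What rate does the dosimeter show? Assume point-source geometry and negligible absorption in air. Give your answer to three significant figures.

0.126 mSv/h

Distance alone: 56.9 × (1.81/8.00)² = 56.9 × 0.05119 = 2.913 mSv/h.
Shield: 4.94/1.09 = 4.532 half-value layers → attenuation 2^(−4.532) = 0.04322.
Combined: 2.913 × 0.04322 = 0.1259 mSv/h.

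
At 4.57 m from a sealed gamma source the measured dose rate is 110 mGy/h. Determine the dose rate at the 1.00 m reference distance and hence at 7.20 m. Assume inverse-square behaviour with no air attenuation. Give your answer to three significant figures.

Applying the 1/r² law,
At 1.00 m: (4.57/1.00)² = 20.88, so 110 × 20.88 = 2297 mGy/h
At 7.20 m: (1.00/7.20)² = 0.01929, so 2297 × 0.01929 = 44.31 mGy/h.

2300 mGy/h; 44.3 mGy/h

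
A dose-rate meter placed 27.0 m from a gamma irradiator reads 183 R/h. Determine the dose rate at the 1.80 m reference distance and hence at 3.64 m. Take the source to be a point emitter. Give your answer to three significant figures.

41200 R/h; 10100 R/h

Applying the 1/r² law,
At 1.80 m: 183 × (27.0/1.80)² = 183 × 225.0 = 41180 R/h
At 3.64 m: (1.80/3.64)² = 0.2445, so 41180 × 0.2445 = 10070 R/h.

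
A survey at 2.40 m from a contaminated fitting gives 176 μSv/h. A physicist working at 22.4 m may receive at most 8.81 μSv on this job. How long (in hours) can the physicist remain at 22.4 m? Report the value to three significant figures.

4.36 h

By the inverse-square law, rate at 22.4 m:
(2.40/22.4)² = 0.01148, so 176 × 0.01148 = 2.020 μSv/h.
Stay time = 8.81 μSv ÷ 2.020 μSv/h = 4.361 h.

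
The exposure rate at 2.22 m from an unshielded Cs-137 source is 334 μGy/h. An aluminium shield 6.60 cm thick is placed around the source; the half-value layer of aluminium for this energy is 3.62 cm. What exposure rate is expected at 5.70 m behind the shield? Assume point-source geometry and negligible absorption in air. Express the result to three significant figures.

14.3 μGy/h

Distance alone: (2.22/5.70)² = 0.1517, so 334 × 0.1517 = 50.67 μGy/h.
Shield: 6.60/3.62 = 1.823 half-value layers → attenuation 2^(−1.823) = 0.2826.
Combined: 50.67 × 0.2826 = 14.32 μGy/h.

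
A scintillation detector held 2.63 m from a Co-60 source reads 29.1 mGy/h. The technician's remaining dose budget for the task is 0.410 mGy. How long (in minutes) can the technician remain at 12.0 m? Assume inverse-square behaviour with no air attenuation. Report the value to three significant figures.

17.6 min

Using I₁d₁² = I₂d₂², rate at 12.0 m:
(2.63/12.0)² = 0.04803, so 29.1 × 0.04803 = 1.398 mGy/h.
Stay time = 0.410 mGy ÷ 1.398 mGy/h = 0.2933 h = 17.60 min.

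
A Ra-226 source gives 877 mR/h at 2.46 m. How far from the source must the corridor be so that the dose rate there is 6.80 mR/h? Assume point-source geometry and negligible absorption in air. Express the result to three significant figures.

Since intensity falls as 1/r², d₂ = d₁·√(I₁/I₂).
I₁/I₂ = 877/6.80 = 129.0, so d₂ = 2.46 × √129.0 = 27.94 m.

27.9 m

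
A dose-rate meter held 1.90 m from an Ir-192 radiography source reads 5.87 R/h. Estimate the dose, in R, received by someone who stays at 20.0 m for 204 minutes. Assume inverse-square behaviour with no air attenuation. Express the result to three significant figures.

Since intensity falls as 1/r², rate at 20.0 m:
(1.90/20.0)² = 0.009025, so 5.87 × 0.009025 = 0.05298 R/h.
Dose = rate × time = 0.05298 R/h × 3.400 h = 0.1801 R.

0.180 R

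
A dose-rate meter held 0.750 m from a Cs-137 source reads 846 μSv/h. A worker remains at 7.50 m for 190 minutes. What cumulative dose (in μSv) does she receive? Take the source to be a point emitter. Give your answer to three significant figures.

Intensity scales as (d₁/d₂)², so rate at 7.50 m:
846 × (0.750/7.50)² = 846 × 0.01000 = 8.460 μSv/h.
Dose = rate × time = 8.460 μSv/h × 3.167 h = 26.79 μSv.

26.8 μSv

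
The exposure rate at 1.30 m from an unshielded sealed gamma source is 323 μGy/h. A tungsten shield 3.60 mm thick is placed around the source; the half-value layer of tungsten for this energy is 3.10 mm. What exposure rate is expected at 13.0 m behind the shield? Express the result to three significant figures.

1.44 μGy/h

Distance alone: (1.30/13.0)² = 0.01000, so 323 × 0.01000 = 3.230 μGy/h.
Shield: 3.60/3.10 = 1.161 half-value layers → attenuation 2^(−1.161) = 0.4472.
Combined: 3.230 × 0.4472 = 1.444 μGy/h.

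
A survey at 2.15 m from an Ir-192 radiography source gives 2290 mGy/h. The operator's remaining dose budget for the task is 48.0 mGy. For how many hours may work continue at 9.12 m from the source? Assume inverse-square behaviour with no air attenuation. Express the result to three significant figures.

Intensity scales as (d₁/d₂)², so rate at 9.12 m:
2290 × (2.15/9.12)² = 2290 × 0.05558 = 127.3 mGy/h.
Stay time = 48.0 mGy ÷ 127.3 mGy/h = 0.3771 h.

0.377 h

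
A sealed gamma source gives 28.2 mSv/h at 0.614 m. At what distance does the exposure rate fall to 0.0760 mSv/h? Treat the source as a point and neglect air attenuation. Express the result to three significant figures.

Since intensity falls as 1/r², d₂ = d₁·√(I₁/I₂).
I₁/I₂ = 28.2/0.0760 = 371.1, so d₂ = 0.614 × √371.1 = 11.83 m.

11.8 m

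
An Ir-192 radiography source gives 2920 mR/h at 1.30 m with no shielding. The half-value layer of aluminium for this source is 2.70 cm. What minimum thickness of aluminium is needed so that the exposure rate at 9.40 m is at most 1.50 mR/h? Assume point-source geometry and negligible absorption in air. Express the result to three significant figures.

14.1 cm

At 9.40 m, distance alone gives (1.30/9.40)² = 0.01913, so 2920 × 0.01913 = 55.86 mR/h.
Further attenuation needed: 55.86/1.50 = 37.24.
n = log₂(37.24) = 5.219 half-value layers.
Thickness = 5.219 × 2.70 cm = 14.09 cm.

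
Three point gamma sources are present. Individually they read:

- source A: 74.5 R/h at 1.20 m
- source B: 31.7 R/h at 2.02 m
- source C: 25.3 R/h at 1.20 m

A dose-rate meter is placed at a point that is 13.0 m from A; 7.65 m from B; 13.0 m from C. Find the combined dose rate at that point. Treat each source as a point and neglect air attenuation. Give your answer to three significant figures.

3.06 R/h

By superposition, sum each source's inverse-square contribution:
A: 74.5 × (1.20/13.0)² = 0.6348 R/h
B: 31.7 × (2.02/7.65)² = 2.210 R/h
C: 25.3 × (1.20/13.0)² = 0.2156 R/h
Total = 0.6348 + 2.210 + 0.2156 = 3.060 R/h.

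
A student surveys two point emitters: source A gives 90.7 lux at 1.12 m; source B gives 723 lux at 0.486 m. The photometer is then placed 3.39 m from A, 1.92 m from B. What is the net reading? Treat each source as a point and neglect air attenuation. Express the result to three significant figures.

56.2 lux

By superposition, sum each source's inverse-square contribution:
A: 90.7 × (1.12/3.39)² = 9.900 lux
B: 723 × (0.486/1.92)² = 46.32 lux
Total = 9.900 + 46.32 = 56.22 lux.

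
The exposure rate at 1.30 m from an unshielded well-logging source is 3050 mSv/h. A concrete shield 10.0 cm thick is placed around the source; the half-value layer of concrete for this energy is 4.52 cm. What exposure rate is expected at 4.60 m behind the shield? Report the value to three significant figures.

Distance alone: 3050 × (1.30/4.60)² = 3050 × 0.07987 = 243.6 mSv/h.
Shield: 10.0/4.52 = 2.212 half-value layers → attenuation 2^(−2.212) = 0.2158.
Combined: 243.6 × 0.2158 = 52.57 mSv/h.

52.6 mSv/h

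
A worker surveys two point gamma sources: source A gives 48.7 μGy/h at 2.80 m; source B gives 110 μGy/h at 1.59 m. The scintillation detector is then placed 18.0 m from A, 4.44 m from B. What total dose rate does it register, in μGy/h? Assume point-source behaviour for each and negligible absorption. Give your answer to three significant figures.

Each source contributes Iᵢ·(dᵢ/rᵢ)²; contributions add.
A: 48.7 × (2.80/18.0)² = 1.178 μGy/h
B: 110 × (1.59/4.44)² = 14.11 μGy/h
Total = 1.178 + 14.11 = 15.29 μGy/h.

15.3 μGy/h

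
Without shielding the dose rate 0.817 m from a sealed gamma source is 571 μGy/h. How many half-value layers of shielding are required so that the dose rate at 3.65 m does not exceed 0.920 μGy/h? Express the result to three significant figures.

4.96 half-value layers

At 3.65 m, distance alone gives (0.817/3.65)² = 0.05010, so 571 × 0.05010 = 28.61 μGy/h.
Further attenuation needed: 28.61/0.920 = 31.10.
n = log₂(31.10) = 4.959 half-value layers.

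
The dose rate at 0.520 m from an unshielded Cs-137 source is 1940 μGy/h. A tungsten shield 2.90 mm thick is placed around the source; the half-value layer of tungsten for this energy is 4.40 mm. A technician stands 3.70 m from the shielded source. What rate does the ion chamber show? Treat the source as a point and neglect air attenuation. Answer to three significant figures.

24.3 μGy/h

Distance alone: (0.520/3.70)² = 0.01975, so 1940 × 0.01975 = 38.31 μGy/h.
Shield: 2.90/4.40 = 0.6591 half-value layers → attenuation 2^(−0.6591) = 0.6333.
Combined: 38.31 × 0.6333 = 24.26 μGy/h.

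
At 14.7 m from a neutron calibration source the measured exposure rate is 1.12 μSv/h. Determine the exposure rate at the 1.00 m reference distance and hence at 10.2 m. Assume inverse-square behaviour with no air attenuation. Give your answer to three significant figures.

Intensity scales as (d₁/d₂)², so
At 1.00 m: 1.12 × (14.7/1.00)² = 1.12 × 216.1 = 242.0 μSv/h
At 10.2 m: 242.0 × (1.00/10.2)² = 242.0 × 0.009612 = 2.326 μSv/h.

242 μSv/h; 2.33 μSv/h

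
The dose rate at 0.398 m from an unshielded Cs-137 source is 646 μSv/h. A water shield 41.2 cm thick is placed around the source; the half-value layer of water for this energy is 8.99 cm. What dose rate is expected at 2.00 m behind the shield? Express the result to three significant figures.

Distance alone: (0.398/2.00)² = 0.03960, so 646 × 0.03960 = 25.58 μSv/h.
Shield: 41.2/8.99 = 4.583 half-value layers → attenuation 2^(−4.583) = 0.04172.
Combined: 25.58 × 0.04172 = 1.067 μSv/h.

1.07 μSv/h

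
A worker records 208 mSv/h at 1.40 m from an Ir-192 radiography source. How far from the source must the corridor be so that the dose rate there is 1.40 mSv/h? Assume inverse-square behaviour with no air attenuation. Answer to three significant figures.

17.1 m

Applying the 1/r² law, d₂ = d₁·√(I₁/I₂).
I₁/I₂ = 208/1.40 = 148.6, so d₂ = 1.40 × √148.6 = 17.07 m.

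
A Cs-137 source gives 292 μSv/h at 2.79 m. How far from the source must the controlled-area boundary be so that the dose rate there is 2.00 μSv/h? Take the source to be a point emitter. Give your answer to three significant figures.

Since intensity falls as 1/r², d₂ = d₁·√(I₁/I₂).
I₁/I₂ = 292/2.00 = 146.0, so d₂ = 2.79 × √146.0 = 33.71 m.

33.7 m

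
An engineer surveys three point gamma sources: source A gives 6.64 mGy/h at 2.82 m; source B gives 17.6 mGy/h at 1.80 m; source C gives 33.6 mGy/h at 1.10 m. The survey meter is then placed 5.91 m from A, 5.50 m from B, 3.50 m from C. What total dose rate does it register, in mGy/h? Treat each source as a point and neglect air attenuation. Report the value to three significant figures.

Each source contributes Iᵢ·(dᵢ/rᵢ)²; contributions add.
A: 6.64 × (2.82/5.91)² = 1.512 mGy/h
B: 17.6 × (1.80/5.50)² = 1.885 mGy/h
C: 33.6 × (1.10/3.50)² = 3.319 mGy/h
Total = 1.512 + 1.885 + 3.319 = 6.716 mGy/h.

6.72 mGy/h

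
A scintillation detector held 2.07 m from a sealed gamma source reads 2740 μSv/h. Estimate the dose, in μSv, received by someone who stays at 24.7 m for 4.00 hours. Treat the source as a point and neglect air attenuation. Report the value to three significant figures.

77.0 μSv

Since intensity falls as 1/r², rate at 24.7 m:
2740 × (2.07/24.7)² = 2740 × 0.007023 = 19.24 μSv/h.
Dose = rate × time = 19.24 μSv/h × 4.000 h = 76.96 μSv.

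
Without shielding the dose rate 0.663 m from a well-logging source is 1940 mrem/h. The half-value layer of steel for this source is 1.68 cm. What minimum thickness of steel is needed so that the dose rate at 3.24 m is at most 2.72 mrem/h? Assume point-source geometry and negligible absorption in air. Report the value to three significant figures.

8.23 cm

At 3.24 m, distance alone gives (0.663/3.24)² = 0.04187, so 1940 × 0.04187 = 81.23 mrem/h.
Further attenuation needed: 81.23/2.72 = 29.86.
n = log₂(29.86) = 4.900 half-value layers.
Thickness = 4.900 × 1.68 cm = 8.232 cm.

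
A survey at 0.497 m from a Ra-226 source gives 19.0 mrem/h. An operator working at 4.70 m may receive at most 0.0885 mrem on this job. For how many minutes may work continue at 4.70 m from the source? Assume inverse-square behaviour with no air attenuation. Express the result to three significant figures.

25.0 min

Applying the 1/r² law, rate at 4.70 m:
19.0 × (0.497/4.70)² = 19.0 × 0.01118 = 0.2124 mrem/h.
Stay time = 0.0885 mrem ÷ 0.2124 mrem/h = 0.4167 h = 25.00 min.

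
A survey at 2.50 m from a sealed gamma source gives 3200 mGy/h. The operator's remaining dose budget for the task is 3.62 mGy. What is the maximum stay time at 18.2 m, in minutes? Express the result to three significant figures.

3.60 min

Since intensity falls as 1/r², rate at 18.2 m:
3200 × (2.50/18.2)² = 3200 × 0.01887 = 60.38 mGy/h.
Stay time = 3.62 mGy ÷ 60.38 mGy/h = 0.05995 h = 3.597 min.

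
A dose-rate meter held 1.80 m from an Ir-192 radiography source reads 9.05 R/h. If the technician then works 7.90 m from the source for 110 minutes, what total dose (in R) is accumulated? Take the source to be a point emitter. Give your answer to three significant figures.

0.861 R

Since intensity falls as 1/r², rate at 7.90 m:
9.05 × (1.80/7.90)² = 9.05 × 0.05191 = 0.4698 R/h.
Dose = rate × time = 0.4698 R/h × 1.833 h = 0.8611 R.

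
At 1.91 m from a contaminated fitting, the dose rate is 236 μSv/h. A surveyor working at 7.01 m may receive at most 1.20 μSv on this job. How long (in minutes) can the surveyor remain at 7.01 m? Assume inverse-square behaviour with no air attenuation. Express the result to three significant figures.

4.11 min

Using I₁d₁² = I₂d₂², rate at 7.01 m:
236 × (1.91/7.01)² = 236 × 0.07424 = 17.52 μSv/h.
Stay time = 1.20 μSv ÷ 17.52 μSv/h = 0.06849 h = 4.109 min.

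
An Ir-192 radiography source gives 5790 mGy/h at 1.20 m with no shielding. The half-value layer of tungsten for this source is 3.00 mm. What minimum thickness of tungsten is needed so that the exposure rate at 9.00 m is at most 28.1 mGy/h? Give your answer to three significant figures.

At 9.00 m, distance alone gives 5790 × (1.20/9.00)² = 5790 × 0.01778 = 102.9 mGy/h.
Further attenuation needed: 102.9/28.1 = 3.662.
n = log₂(3.662) = 1.873 half-value layers.
Thickness = 1.873 × 3.00 mm = 5.619 mm.

5.62 mm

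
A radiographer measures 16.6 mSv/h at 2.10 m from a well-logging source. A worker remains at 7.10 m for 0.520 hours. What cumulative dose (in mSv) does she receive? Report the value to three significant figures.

0.755 mSv

Using I₁d₁² = I₂d₂², rate at 7.10 m:
16.6 × (2.10/7.10)² = 16.6 × 0.08748 = 1.452 mSv/h.
Dose = rate × time = 1.452 mSv/h × 0.5200 h = 0.7550 mSv.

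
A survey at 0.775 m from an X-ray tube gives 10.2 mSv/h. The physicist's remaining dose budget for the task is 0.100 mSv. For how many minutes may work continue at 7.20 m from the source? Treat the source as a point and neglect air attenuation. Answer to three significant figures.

50.8 min

Intensity scales as (d₁/d₂)², so rate at 7.20 m:
(0.775/7.20)² = 0.01159, so 10.2 × 0.01159 = 0.1182 mSv/h.
Stay time = 0.100 mSv ÷ 0.1182 mSv/h = 0.8460 h = 50.76 min.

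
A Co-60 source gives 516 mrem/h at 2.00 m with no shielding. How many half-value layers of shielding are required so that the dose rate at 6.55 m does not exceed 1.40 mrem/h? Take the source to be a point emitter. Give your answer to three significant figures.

5.10 half-value layers

At 6.55 m, distance alone gives (2.00/6.55)² = 0.09323, so 516 × 0.09323 = 48.11 mrem/h.
Further attenuation needed: 48.11/1.40 = 34.36.
n = log₂(34.36) = 5.103 half-value layers.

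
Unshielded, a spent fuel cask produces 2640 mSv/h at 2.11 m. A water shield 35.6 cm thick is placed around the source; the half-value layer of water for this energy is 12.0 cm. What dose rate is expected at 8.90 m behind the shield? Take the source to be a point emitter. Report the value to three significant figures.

Distance alone: (2.11/8.90)² = 0.05621, so 2640 × 0.05621 = 148.4 mSv/h.
Shield: 35.6/12.0 = 2.967 half-value layers → attenuation 2^(−2.967) = 0.1279.
Combined: 148.4 × 0.1279 = 18.98 mSv/h.

19.0 mSv/h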